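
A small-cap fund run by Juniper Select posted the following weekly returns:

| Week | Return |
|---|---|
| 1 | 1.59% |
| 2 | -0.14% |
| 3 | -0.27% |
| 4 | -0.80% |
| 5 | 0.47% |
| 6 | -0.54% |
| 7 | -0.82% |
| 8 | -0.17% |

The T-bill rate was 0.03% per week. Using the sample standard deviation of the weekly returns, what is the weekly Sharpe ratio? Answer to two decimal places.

Mean return μ = -0.680 / 8 = -0.0850%
Σ(r − μ)² = (1.59 − (-0.0850))² + (-0.14 − (-0.0850))² + … = 4.4166
sample σ = √(4.4166 / 7) = √0.6309 = 0.7943%
Sharpe = (μ − rf) / σ = (-0.0850 − 0.03) / 0.7943 = -0.1150 / 0.7943 = -0.1448

-0.14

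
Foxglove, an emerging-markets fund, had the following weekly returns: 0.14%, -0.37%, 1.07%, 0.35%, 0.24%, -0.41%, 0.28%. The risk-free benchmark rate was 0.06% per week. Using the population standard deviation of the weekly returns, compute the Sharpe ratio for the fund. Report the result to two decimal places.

r̄ = (0.14 − 0.37 + 1.07 + 0.35 + 0.24 − 0.41 + 0.28) / 7 = 1.300 / 7 = 0.1857%
Population σ = √[Σ(r − r̄)² / 7] = √[1.4866 / 7] = √0.2124 = 0.4609%
Sharpe = (r̄ − rf) / σ = (0.1857 − 0.06) / 0.4609 = 0.1257 / 0.4609 = 0.2727

0.27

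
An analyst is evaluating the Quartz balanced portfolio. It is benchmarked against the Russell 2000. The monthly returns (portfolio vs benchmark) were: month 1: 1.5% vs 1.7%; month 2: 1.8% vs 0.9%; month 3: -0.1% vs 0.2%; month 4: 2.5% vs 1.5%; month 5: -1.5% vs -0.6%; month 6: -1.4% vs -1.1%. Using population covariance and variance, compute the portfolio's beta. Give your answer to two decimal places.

1.42

r̄p = 0.4667%,  r̄m = 0.4333%
Cov = Σ(rp − r̄p)(rm − r̄m) / 6 = 1.5211
Var(rm) = Σ(rm − r̄m)² / 6 = 1.0722
β = Cov / Var = 1.5211 / 1.0722 = 1.4187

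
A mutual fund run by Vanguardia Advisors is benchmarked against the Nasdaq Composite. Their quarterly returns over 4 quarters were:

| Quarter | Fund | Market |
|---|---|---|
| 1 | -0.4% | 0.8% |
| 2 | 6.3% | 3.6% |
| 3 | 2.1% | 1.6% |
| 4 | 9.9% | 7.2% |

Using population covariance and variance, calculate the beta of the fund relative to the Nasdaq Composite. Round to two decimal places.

1.55

r̄p = 4.4750%,  r̄m = 3.3000%
Cov = Σ(rp − r̄p)(rm − r̄m) / 4 = 9.4825
Var(rm) = Σ(rm − r̄m)² / 4 = 6.1100
β = Cov / Var = 9.4825 / 6.1100 = 1.5520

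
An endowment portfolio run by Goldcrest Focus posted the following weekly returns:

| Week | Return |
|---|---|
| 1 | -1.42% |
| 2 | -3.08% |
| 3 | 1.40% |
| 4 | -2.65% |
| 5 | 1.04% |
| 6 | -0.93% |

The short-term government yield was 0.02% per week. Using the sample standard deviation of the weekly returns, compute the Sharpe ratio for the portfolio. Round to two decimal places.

r̄ = (-1.42 − 3.08 + 1.4 − 2.65 + 1.04 − 0.93) / 6 = -0.9400%
Sample std dev = √[17.1302 / 5] = 1.8510%
Sharpe = (r̄ − rf) / σ = (-0.9400 − 0.02) / 1.8510 = -0.9600 / 1.8510 = -0.5186

-0.52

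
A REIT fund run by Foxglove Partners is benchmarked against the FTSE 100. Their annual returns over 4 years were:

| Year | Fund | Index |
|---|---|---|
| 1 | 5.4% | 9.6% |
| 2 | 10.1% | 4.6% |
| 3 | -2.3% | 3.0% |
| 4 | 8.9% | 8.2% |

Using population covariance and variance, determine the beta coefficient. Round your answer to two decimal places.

r̄p = 5.5250%,  r̄m = 6.3500%
Cov = Σ(rp − r̄p)(rm − r̄m) / 4 = 6.0113
Var(rm) = Σ(rm − r̄m)² / 4 = 7.0675
β = Cov / Var = 6.0113 / 7.0675 = 0.8506

0.85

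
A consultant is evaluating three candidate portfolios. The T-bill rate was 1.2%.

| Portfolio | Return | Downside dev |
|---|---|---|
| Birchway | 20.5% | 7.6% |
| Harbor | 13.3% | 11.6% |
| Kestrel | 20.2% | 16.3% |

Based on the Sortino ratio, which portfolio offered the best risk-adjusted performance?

Birchway

Birchway: Sortino ratio = (20.5% − 1.2%) / 7.6% = 2.539
Harbor: Sortino ratio = (13.3% − 1.2%) / 11.6% = 1.043
Kestrel: Sortino ratio = (20.2% − 1.2%) / 16.3% = 1.166
Highest: Birchway (2.539).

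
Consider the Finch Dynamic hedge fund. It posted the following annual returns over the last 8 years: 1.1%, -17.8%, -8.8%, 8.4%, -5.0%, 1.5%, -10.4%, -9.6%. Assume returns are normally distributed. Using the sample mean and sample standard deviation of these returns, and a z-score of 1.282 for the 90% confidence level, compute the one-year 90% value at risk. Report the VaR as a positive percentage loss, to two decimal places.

μ = (1.1 − 17.8 − 8.8 + 8.4 − 5 + 1.5 − 10.4 − 9.6) / 8 = -5.0750%
Σ(r − μ)² = 487.5750; sample σ = √(487.5750/7) = 8.3459%
VaR = −(μ − z·σ) = −(-5.0750 − 1.282 × 8.3459) = −(-15.7744) = 15.7744%

15.77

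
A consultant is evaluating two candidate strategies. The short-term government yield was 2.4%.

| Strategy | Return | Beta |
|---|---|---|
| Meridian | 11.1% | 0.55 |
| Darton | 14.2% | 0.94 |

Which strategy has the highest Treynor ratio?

Meridian

Meridian: Treynor = (11.1% − 2.4%) / 0.55 = 15.818
Darton: Treynor = (14.2% − 2.4%) / 0.94 = 12.553
Highest: Meridian (15.818).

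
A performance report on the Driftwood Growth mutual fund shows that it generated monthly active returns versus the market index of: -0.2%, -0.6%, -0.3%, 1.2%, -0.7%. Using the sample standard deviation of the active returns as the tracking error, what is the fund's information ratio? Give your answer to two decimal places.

-0.16

μ = (-0.2 − 0.6 − 0.3 + 1.2 − 0.7) / 5 = -0.60 / 5 = -0.1200%
Sample σ = √[Σ(r − μ)² / 4] = √[2.3480 / 4] = √0.5870 = 0.7662%
IR = μ / tracking error = -0.1200 / 0.7662 = -0.1566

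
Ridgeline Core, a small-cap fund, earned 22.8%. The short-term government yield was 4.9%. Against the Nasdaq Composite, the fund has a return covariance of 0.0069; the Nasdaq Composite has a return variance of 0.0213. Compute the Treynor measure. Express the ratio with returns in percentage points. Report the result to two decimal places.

55.26

β = Cov / Var = 0.0069 / 0.0213 = 0.3239
Treynor = (Rp − Rf) / β = (22.8% − 4.9%) / 0.3239 = 17.90 / 0.3239 = 55.2640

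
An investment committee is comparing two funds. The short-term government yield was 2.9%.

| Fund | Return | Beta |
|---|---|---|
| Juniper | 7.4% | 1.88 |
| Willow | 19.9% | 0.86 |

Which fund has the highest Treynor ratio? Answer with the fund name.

Juniper: Treynor = (7.4% − 2.9%) / 1.88 = 2.394
Willow: Treynor = (19.9% − 2.9%) / 0.86 = 19.767
Highest: Willow (19.767).

Willow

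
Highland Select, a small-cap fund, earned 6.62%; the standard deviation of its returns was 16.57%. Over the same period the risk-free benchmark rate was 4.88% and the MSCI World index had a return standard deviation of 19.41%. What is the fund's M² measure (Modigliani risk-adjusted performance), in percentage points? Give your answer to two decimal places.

Sharpe = (Rp − Rf) / σp = (6.62% − 4.88%) / 16.57% = 0.1050
M² = Rf + Sharpe × σm = 4.88% + 0.1050 × 19.41% = 6.9181%

6.92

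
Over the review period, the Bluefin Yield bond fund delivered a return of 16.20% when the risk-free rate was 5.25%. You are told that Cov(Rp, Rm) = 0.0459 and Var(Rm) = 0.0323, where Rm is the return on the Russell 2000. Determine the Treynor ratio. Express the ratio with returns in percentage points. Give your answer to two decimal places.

β = Cov / Var = 0.0459 / 0.0323 = 1.4211
Treynor = (Rp − Rf) / β = (16.20% − 5.25%) / 1.4211 = 10.95 / 1.4211 = 7.7053

7.71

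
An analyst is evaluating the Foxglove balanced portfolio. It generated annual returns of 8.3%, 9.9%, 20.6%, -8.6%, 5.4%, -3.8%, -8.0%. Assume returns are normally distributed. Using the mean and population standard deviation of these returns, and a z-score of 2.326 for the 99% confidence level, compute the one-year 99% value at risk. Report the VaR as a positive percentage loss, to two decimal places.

Mean return r̄ = 23.80 / 7 = 3.4000%
Σ(r − r̄)² = (8.3 − 3.4000)² + (9.9 − 3.4000)² + … = 691.9000
population σ = √(691.9000 / 7) = √98.8429 = 9.9420%
VaR = −(r̄ − z·σ) = −(3.4000 − 2.326 × 9.9420) = −(-19.7251) = 19.7251%

19.73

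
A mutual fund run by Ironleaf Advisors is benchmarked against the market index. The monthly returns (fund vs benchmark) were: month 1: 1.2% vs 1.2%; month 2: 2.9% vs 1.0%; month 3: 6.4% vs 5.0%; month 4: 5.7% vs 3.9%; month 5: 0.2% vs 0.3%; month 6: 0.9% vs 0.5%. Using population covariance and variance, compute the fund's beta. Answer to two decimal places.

r̄p = 2.8833%,  r̄m = 1.9833%
Cov = Σ(rp − r̄p)(rm − r̄m) / 6 = 4.1281
Var(rm) = Σ(rm − r̄m)² / 6 = 3.2314
β = Cov / Var = 4.1281 / 3.2314 = 1.2775

1.28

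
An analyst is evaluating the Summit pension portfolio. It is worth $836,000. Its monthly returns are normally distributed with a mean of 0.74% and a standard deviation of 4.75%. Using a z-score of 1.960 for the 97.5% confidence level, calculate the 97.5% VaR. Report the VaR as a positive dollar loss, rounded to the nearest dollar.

$71,645

Return at the 97.5% tail: μ − z·σ = 0.74% − 1.960 × 4.75% = 0.74 − 9.3100 = -8.5700%
VaR = −(-8.5700%) × $836,000 = 8.5700% × $836,000 = $71,645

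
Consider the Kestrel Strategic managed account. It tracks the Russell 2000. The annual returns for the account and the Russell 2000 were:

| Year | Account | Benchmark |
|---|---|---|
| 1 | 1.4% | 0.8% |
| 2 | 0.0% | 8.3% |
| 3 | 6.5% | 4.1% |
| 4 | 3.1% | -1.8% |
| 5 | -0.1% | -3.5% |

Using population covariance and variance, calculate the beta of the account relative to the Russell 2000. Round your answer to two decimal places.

0.06

r̄p = 2.1800%,  r̄m = 1.5800%
Cov = Σ(rp − r̄p)(rm − r̄m) / 5 = 1.0636
Var(rm) = Σ(rm − r̄m)² / 5 = 17.8696
β = Cov / Var = 1.0636 / 17.8696 = 0.0595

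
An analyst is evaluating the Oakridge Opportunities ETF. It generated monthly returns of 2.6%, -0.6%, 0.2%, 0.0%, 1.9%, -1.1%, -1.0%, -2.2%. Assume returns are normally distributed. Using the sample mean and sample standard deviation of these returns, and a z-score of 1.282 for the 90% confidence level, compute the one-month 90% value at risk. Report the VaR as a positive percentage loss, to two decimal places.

2.07

Mean return r̄ = -0.20 / 8 = -0.0250%
Sample std dev = √[17.8150 / 7] = 1.5953%
VaR = −(r̄ − z·σ) = −(-0.0250 − 1.282 × 1.5953) = −(-2.0702) = 2.0702%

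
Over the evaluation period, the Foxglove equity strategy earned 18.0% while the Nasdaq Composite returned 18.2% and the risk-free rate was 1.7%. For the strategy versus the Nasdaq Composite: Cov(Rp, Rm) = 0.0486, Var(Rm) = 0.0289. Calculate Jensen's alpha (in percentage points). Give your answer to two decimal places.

β = Cov / Var = 0.0486 / 0.0289 = 1.6817
E[R] = Rf + β(Rm − Rf) = 1.7% + 1.6817 × (18.2% − 1.7%) = 29.4481%
α = Rp − E[R] = 18.0% − 29.4481% = -11.4481

-11.45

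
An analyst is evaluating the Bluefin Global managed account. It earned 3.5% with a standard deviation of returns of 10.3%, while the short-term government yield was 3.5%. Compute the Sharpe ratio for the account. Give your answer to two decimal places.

Sharpe = (Rp − Rf) / σp = (3.5% − 3.5%) / 10.3% = 0.00% / 10.3% = 0.0000

0.00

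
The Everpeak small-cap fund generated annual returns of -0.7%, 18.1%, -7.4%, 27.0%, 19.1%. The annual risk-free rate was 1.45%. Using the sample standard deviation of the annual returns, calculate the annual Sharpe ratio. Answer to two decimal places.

μ = (-0.7 + 18.1 − 7.4 + 27 + 19.1) / 5 = 11.2200%
Σ(r − μ)² = (-0.7 − 11.2200)² + (18.1 − 11.2200)² + (-7.4 − 11.2200)² + … = 847.2280
sample σ = √(847.2280 / 4) = √211.8070 = 14.5536%
Sharpe = (μ − rf) / σ = (11.2200 − 1.45) / 14.5536 = 9.7700 / 14.5536 = 0.6713

0.67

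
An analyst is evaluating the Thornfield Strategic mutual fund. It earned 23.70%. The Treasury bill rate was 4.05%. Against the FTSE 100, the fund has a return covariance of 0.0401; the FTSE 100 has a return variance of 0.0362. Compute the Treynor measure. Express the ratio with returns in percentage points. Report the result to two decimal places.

β = Cov / Var = 0.0401 / 0.0362 = 1.1077
Treynor = (Rp − Rf) / β = (23.70% − 4.05%) / 1.1077 = 19.65 / 1.1077 = 17.7395

17.74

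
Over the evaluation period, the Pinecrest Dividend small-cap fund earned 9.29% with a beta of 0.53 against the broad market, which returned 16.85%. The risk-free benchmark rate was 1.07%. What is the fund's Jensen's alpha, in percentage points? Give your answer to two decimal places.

CAPM expected return = Rf + β(Rm − Rf) = 1.07% + 0.53 × (16.85% − 1.07%) = 1.07 + 0.53 × 15.78 = 9.4334%
Jensen's α = Rp − E[R] = 9.29% − 9.4334% = -0.1434

-0.14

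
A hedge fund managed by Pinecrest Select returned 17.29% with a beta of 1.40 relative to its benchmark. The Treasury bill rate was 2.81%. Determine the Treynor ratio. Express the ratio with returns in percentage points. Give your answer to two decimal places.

10.34

Treynor = (Rp − Rf) / β = (17.29% − 2.81%) / 1.40 = 14.48 / 1.40 = 10.3429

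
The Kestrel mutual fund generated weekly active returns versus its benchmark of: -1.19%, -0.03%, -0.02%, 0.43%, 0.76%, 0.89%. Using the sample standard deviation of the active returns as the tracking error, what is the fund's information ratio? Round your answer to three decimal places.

Mean return r̄ = 0.840 / 6 = 0.1400%
Σ(r − r̄)² = 2.8544; sample σ = √(2.8544/5) = 0.7556%
IR = r̄ / tracking error = 0.1400 / 0.7556 = 0.1853

0.185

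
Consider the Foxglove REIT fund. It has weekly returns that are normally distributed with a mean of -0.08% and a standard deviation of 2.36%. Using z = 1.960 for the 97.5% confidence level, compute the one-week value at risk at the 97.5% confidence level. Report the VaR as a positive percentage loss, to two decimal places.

4.71

VaR (as % loss) = −(μ − z·σ) = −(-0.08% − 1.960 × 2.36%) = −(-4.7056%) = 4.7056%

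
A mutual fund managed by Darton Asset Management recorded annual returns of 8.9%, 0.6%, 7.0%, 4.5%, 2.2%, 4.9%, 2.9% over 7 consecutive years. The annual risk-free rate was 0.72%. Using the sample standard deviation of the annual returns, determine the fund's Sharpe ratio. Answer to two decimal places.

1.30

μ = (8.9 + 0.6 + 7 + 4.5 + 2.2 + 4.9 + 2.9) / 7 = 31.00 / 7 = 4.4286%
Σ(r − μ)² = 48.7943; sample σ = √(48.7943/6) = 2.8517%
Sharpe = (μ − rf) / σ = (4.4286 − 0.72) / 2.8517 = 3.7086 / 2.8517 = 1.3005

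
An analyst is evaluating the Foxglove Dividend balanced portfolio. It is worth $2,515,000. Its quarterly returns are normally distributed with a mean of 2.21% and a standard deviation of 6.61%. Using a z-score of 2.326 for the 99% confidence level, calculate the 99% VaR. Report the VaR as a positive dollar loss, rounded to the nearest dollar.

Return at the 99% tail: μ − z·σ = 2.21% − 2.326 × 6.61% = 2.21 − 15.37486 = -13.16486%
VaR = −(-13.16486%) × $2,515,000 = 13.16486% × $2,515,000 = $331,096

$331,096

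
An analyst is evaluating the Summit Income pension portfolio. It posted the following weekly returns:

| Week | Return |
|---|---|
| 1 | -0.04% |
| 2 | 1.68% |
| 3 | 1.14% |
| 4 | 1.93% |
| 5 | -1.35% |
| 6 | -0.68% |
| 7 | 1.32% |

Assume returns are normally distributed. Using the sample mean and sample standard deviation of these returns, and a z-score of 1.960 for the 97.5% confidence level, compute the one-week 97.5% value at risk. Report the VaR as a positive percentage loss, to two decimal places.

Mean return μ = 4.000 / 7 = 0.5714%
Σ(r − μ)² = (-0.04 − 0.5714)² + (1.68 − 0.5714)² + (1.14 − 0.5714)² + … = 9.5901
sample σ = √(9.5901 / 6) = √1.5984 = 1.2643%
VaR = −(μ − z·σ) = −(0.5714 − 1.960 × 1.2643) = −(-1.9066) = 1.9066%

1.91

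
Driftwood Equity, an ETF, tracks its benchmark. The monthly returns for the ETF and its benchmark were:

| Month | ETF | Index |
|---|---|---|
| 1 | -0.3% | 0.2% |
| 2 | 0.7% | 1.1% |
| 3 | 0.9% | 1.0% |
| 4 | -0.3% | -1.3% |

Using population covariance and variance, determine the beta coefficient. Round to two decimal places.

0.47

r̄p = 0.2500%,  r̄m = 0.2500%
Cov = Σ(rp − r̄p)(rm − r̄m) / 4 = 0.4375
Var(rm) = Σ(rm − r̄m)² / 4 = 0.9225
β = Cov / Var = 0.4375 / 0.9225 = 0.4743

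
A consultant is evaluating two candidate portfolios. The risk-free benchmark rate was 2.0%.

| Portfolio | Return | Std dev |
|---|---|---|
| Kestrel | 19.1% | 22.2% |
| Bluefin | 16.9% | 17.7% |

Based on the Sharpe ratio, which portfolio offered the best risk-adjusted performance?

Kestrel: Sharpe ratio = (19.1% − 2.0%) / 22.2% = 0.770
Bluefin: Sharpe ratio = (16.9% − 2.0%) / 17.7% = 0.842
Highest: Bluefin (0.842).

Bluefin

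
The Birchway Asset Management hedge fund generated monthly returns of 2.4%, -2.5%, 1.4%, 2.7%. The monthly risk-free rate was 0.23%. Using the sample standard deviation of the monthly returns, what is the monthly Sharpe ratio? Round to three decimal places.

0.321

r̄ = (2.4 − 2.5 + 1.4 + 2.7) / 4 = 4.00 / 4 = 1.0000%
Sample std dev = √[17.2600 / 3] = 2.3986%
Sharpe = (r̄ − rf) / σ = (1.0000 − 0.23) / 2.3986 = 0.7700 / 2.3986 = 0.3210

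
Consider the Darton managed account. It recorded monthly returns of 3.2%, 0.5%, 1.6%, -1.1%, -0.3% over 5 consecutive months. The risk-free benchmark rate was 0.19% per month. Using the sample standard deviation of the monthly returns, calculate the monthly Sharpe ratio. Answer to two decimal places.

Mean return μ = 3.90 / 5 = 0.7800%
Sample std dev = √[11.3080 / 4] = 1.6814%
Sharpe = (μ − rf) / σ = (0.7800 − 0.19) / 1.6814 = 0.5900 / 1.6814 = 0.3509

0.35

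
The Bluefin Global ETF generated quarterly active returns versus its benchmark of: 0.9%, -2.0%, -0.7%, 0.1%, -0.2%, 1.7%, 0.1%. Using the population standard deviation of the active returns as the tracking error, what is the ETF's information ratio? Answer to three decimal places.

Mean return r̄ = -0.10 / 7 = -0.0143%
Σ(r − r̄)² = 8.2486; population σ = √(8.2486/7) = 1.0855%
IR = r̄ / tracking error = -0.0143 / 1.0855 = -0.0132

-0.013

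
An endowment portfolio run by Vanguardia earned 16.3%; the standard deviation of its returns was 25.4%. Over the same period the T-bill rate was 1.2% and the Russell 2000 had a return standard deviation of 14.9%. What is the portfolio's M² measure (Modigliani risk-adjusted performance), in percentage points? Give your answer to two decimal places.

10.06

Sharpe = (Rp − Rf) / σp = (16.3% − 1.2%) / 25.4% = 0.5945
M² = Rf + Sharpe × σm = 1.2% + 0.5945 × 14.9% = 10.0581%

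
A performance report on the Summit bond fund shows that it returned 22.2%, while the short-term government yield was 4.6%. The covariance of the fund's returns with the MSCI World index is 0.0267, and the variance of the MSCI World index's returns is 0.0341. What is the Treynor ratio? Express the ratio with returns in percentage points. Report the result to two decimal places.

22.48

β = Cov / Var = 0.0267 / 0.0341 = 0.7830
Treynor = (Rp − Rf) / β = (22.2% − 4.6%) / 0.7830 = 17.60 / 0.7830 = 22.4777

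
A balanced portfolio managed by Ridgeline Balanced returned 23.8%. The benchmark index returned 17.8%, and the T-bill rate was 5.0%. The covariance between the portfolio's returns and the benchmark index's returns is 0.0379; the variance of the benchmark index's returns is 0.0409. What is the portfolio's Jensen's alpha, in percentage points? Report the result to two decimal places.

β = Cov / Var = 0.0379 / 0.0409 = 0.9267
E[R] = Rf + β(Rm − Rf) = 5.0% + 0.9267 × (17.8% − 5.0%) = 16.8618%
α = Rp − E[R] = 23.8% − 16.8618% = 6.9382

6.94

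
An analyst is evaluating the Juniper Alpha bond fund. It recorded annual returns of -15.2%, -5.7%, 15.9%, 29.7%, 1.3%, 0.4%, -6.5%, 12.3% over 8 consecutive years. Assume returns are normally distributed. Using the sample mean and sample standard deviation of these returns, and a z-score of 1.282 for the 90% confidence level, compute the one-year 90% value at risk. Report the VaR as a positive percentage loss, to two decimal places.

Mean return μ = 32.20 / 8 = 4.0250%
Σ(r − μ)² = (-15.2 − 4.0250)² + (-5.7 − 4.0250)² + (15.9 − 4.0250)² + … = 1464.2150
σ = √[1464.2150 / 7] = 14.4628%
VaR = −(μ − z·σ) = −(4.0250 − 1.282 × 14.4628) = −(-14.5163) = 14.5163%

14.52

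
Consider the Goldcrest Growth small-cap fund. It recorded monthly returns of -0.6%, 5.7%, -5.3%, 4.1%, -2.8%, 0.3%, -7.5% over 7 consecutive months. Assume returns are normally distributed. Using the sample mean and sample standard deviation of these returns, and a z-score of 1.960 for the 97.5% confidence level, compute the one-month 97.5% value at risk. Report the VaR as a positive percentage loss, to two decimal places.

r̄ = (-0.6 + 5.7 − 5.3 + 4.1 − 2.8 + 0.3 − 7.5) / 7 = -0.8714%
Σ(r − r̄)² = (-0.6 − (-0.8714))² + (5.7 − (-0.8714))² + … = 136.6143
sample σ = √(136.6143 / 6) = √22.7691 = 4.7717%
VaR = −(r̄ − z·σ) = −(-0.8714 − 1.960 × 4.7717) = −(-10.2239) = 10.2239%

10.22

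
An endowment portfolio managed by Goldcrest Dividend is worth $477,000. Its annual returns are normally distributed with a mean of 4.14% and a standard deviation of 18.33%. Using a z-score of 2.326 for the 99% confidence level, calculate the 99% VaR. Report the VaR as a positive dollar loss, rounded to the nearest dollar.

Return at the 99% tail: μ − z·σ = 4.14% − 2.326 × 18.33% = 4.14 − 42.63558 = -38.49558%
VaR = −(-38.49558%) × $477,000 = 38.49558% × $477,000 = $183,624

$183,624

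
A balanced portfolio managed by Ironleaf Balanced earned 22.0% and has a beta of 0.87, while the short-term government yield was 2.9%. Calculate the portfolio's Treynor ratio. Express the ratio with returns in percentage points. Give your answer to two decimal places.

Treynor = (Rp − Rf) / β = (22.0% − 2.9%) / 0.87 = 19.10 / 0.87 = 21.9540

21.95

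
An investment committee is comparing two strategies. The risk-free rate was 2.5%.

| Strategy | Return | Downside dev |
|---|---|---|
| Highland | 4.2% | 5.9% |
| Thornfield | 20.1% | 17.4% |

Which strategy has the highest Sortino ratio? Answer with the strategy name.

Highland: Sortino ratio = (4.2% − 2.5%) / 5.9% = 0.288
Thornfield: Sortino ratio = (20.1% − 2.5%) / 17.4% = 1.011
Highest: Thornfield (1.011).

Thornfield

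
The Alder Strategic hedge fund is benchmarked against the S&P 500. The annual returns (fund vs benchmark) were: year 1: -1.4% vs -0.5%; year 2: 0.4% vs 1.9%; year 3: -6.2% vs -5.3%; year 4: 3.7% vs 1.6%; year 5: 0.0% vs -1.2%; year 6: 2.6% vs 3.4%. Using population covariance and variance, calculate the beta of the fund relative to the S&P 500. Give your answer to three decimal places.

r̄p = -0.1500%,  r̄m = -0.0167%
Cov = Σ(rp − r̄p)(rm − r̄m) / 6 = 8.1775
Var(rm) = Σ(rm − r̄m)² / 6 = 7.9181
β = Cov / Var = 8.1775 / 7.9181 = 1.0328

1.033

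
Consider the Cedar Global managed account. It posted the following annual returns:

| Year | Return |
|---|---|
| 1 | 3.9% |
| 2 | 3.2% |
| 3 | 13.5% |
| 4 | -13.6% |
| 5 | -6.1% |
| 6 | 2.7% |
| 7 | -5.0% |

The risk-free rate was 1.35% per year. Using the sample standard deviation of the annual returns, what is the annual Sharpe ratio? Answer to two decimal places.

r̄ = (3.9 + 3.2 + 13.5 − 13.6 − 6.1 + 2.7 − 5) / 7 = -0.2000%
Sample σ = √[Σ(r − r̄)² / 6] = √[461.8800 / 6] = √76.9800 = 8.7738%
Sharpe = (r̄ − rf) / σ = (-0.2000 − 1.35) / 8.7738 = -1.5500 / 8.7738 = -0.1767

-0.18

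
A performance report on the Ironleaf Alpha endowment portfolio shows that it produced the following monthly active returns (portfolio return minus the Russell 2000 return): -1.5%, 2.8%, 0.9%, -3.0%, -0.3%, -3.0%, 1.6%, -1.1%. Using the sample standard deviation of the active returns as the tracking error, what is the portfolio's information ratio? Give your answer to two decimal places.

μ = (-1.5 + 2.8 + 0.9 − 3 − 0.3 − 3 + 1.6 − 1.1) / 8 = -3.60 / 8 = -0.4500%
Σ(r − μ)² = (-1.5 − (-0.4500))² + (2.8 − (-0.4500))² + (0.9 − (-0.4500))² + … = 31.1400
sample σ = √(31.1400 / 7) = √4.4486 = 2.1092%
IR = μ / tracking error = -0.4500 / 2.1092 = -0.2134

-0.21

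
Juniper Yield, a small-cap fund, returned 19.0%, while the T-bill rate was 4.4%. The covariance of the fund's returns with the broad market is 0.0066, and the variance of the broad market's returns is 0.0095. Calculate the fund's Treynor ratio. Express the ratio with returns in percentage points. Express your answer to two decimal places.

β = Cov / Var = 0.0066 / 0.0095 = 0.6947
Treynor = (Rp − Rf) / β = (19.0% − 4.4%) / 0.6947 = 14.60 / 0.6947 = 21.0163

21.02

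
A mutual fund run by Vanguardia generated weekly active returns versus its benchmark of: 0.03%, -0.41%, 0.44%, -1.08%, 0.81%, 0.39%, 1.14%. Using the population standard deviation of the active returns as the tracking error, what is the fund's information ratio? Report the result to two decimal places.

Mean return μ = 1.320 / 7 = 0.1886%
Σ(r − μ)² = (0.03 − 0.1886)² + (-0.41 − 0.1886)² + … = 3.3879
population σ = √(3.3879 / 7) = √0.4840 = 0.6957%
IR = μ / tracking error = 0.1886 / 0.6957 = 0.2711

0.27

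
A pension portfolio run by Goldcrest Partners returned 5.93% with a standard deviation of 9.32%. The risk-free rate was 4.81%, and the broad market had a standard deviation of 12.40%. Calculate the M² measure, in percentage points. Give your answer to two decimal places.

Sharpe = (Rp − Rf) / σp = (5.93% − 4.81%) / 9.32% = 0.1202
M² = Rf + Sharpe × σm = 4.81% + 0.1202 × 12.40% = 6.3005%

6.30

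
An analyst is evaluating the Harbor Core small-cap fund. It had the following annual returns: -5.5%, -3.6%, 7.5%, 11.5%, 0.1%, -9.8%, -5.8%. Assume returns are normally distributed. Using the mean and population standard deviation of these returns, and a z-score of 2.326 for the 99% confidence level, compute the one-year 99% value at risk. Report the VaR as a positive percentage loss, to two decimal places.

17.41

r̄ = (-5.5 − 3.6 + 7.5 + 11.5 + 0.1 − 9.8 − 5.8) / 7 = -5.60 / 7 = -0.8000%
Population σ = √[Σ(r − r̄)² / 7] = √[356.9200 / 7] = √50.9886 = 7.1406%
VaR = −(r̄ − z·σ) = −(-0.8000 − 2.326 × 7.1406) = −(-17.4090) = 17.4090%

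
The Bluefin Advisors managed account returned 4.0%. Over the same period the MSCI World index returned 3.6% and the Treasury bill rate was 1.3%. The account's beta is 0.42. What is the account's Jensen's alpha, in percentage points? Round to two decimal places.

CAPM expected return = Rf + β(Rm − Rf) = 1.3% + 0.42 × (3.6% − 1.3%) = 1.3 + 0.42 × 2.30 = 2.2660%
Jensen's α = Rp − E[R] = 4.0% − 2.2660% = 1.7340

1.73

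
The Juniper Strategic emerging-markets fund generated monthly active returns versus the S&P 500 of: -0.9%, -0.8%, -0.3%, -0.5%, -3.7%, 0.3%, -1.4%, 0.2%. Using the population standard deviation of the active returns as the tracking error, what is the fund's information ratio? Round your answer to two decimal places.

Mean return μ = -7.10 / 8 = -0.8875%
Σ(r − μ)² = (-0.9 − (-0.8875))² + (-0.8 − (-0.8875))² + (-0.3 − (-0.8875))² + … = 11.2688
population σ = √(11.2688 / 8) = √1.4086 = 1.1868%
IR = μ / tracking error = -0.8875 / 1.1868 = -0.7478

-0.75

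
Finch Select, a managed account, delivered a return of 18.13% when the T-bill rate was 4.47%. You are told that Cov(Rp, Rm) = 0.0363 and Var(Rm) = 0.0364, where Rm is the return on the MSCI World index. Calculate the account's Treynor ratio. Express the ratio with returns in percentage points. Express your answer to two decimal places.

β = Cov / Var = 0.0363 / 0.0364 = 0.9973
Treynor = (Rp − Rf) / β = (18.13% − 4.47%) / 0.9973 = 13.66 / 0.9973 = 13.6970

13.70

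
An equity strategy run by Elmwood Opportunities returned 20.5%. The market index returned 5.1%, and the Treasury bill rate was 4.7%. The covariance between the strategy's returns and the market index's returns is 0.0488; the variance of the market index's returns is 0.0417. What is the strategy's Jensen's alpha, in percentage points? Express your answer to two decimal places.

β = Cov / Var = 0.0488 / 0.0417 = 1.1703
E[R] = Rf + β(Rm − Rf) = 4.7% + 1.1703 × (5.1% − 4.7%) = 5.1681%
α = Rp − E[R] = 20.5% − 5.1681% = 15.3319

15.33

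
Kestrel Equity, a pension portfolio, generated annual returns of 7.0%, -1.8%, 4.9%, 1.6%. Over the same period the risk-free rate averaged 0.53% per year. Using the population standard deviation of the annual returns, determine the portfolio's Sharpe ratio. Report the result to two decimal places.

0.72

Mean return μ = 11.70 / 4 = 2.9250%
Σ(r − μ)² = 44.5875; population σ = √(44.5875/4) = 3.3387%
Sharpe = (μ − rf) / σ = (2.9250 − 0.53) / 3.3387 = 2.3950 / 3.3387 = 0.7173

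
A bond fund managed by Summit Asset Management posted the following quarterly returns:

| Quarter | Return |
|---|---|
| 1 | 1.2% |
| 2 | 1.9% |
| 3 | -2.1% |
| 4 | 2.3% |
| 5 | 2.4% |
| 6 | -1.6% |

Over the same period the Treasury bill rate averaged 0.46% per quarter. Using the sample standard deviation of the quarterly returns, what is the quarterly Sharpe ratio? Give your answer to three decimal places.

r̄ = (1.2 + 1.9 − 2.1 + 2.3 + 2.4 − 1.6) / 6 = 4.10 / 6 = 0.6833%
Σ(r − r̄)² = 20.2683; sample σ = √(20.2683/5) = 2.0134%
Sharpe = (r̄ − rf) / σ = (0.6833 − 0.46) / 2.0134 = 0.2233 / 2.0134 = 0.1109

0.111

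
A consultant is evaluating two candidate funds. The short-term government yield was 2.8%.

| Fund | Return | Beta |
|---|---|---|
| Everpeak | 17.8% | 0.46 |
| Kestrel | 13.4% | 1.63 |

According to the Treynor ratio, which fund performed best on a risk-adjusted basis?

Everpeak: Treynor = (17.8% − 2.8%) / 0.46 = 32.609
Kestrel: Treynor = (13.4% − 2.8%) / 1.63 = 6.503
Highest: Everpeak (32.609).

Everpeak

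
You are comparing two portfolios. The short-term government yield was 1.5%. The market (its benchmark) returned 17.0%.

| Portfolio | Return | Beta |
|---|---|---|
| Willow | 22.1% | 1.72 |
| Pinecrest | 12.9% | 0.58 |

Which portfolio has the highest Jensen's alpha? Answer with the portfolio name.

Willow: α = 22.1% − [1.5% + 1.72 × (17.0% − 1.5%)] = -6.060
Pinecrest: α = 12.9% − [1.5% + 0.58 × (17.0% − 1.5%)] = 2.410
Highest: Pinecrest (2.410).

Pinecrest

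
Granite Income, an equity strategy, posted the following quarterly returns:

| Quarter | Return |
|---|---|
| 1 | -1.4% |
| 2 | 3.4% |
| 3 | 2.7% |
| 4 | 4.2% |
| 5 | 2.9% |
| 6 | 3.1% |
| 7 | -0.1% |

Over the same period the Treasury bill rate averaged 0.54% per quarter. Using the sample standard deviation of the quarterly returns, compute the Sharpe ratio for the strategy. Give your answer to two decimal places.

μ = (-1.4 + 3.4 + 2.7 + 4.2 + 2.9 + 3.1 − 0.1) / 7 = 2.1143%
Σ(r − μ)² = 25.1886; sample σ = √(25.1886/6) = 2.0489%
Sharpe = (μ − rf) / σ = (2.1143 − 0.54) / 2.0489 = 1.5743 / 2.0489 = 0.7684

0.77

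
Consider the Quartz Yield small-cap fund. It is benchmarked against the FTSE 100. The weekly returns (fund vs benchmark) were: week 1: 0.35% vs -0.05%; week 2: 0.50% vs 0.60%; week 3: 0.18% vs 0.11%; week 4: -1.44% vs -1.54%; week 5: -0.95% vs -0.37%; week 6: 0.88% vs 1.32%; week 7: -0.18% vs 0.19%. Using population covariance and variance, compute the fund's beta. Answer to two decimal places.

0.86

r̄p = -0.0943%,  r̄m = 0.0371%
Cov = Σ(rp − r̄p)(rm − r̄m) / 7 = 0.5748
Var(rm) = Σ(rm − r̄m)² / 7 = 0.6646
β = Cov / Var = 0.5748 / 0.6646 = 0.8649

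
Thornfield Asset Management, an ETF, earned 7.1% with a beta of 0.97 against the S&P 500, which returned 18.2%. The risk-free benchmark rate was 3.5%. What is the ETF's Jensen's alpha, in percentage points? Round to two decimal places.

CAPM expected return = Rf + β(Rm − Rf) = 3.5% + 0.97 × (18.2% − 3.5%) = 3.5 + 0.97 × 14.70 = 17.7590%
Jensen's α = Rp − E[R] = 7.1% − 17.7590% = -10.6590

-10.66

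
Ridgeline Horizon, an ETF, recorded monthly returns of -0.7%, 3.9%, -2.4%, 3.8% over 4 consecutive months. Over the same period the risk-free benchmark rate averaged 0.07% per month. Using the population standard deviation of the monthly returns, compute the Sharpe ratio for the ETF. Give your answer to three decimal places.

0.390

μ = (-0.7 + 3.9 − 2.4 + 3.8) / 4 = 1.1500%
Population std dev = √[30.6100 / 4] = 2.7663%
Sharpe = (μ − rf) / σ = (1.1500 − 0.07) / 2.7663 = 1.0800 / 2.7663 = 0.3904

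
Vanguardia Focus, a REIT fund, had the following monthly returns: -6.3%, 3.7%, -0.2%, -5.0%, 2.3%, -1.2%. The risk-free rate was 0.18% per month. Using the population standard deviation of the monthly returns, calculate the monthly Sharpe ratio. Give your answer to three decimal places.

-0.360

r̄ = (-6.3 + 3.7 − 0.2 − 5 + 2.3 − 1.2) / 6 = -1.1167%
Σ(r − r̄)² = 77.6683; population σ = √(77.6683/6) = 3.5979%
Sharpe = (r̄ − rf) / σ = (-1.1167 − 0.18) / 3.5979 = -1.2967 / 3.5979 = -0.3604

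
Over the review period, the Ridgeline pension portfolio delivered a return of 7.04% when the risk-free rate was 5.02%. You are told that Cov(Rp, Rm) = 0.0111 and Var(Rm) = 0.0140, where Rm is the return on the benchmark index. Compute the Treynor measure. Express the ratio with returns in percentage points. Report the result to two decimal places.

2.55

β = Cov / Var = 0.0111 / 0.0140 = 0.7929
Treynor = (Rp − Rf) / β = (7.04% − 5.02%) / 0.7929 = 2.02 / 0.7929 = 2.5476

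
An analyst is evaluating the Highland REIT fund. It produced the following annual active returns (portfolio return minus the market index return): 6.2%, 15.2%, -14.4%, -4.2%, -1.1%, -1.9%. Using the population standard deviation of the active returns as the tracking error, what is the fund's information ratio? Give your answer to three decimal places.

r̄ = (6.2 + 15.2 − 14.4 − 4.2 − 1.1 − 1.9) / 6 = -0.0333%
Σ(r − r̄)² = (6.2 − (-0.0333))² + (15.2 − (-0.0333))² + … = 499.2933
σ = √[499.2933 / 6] = 9.1223%
IR = r̄ / tracking error = -0.0333 / 9.1223 = -0.0037

-0.004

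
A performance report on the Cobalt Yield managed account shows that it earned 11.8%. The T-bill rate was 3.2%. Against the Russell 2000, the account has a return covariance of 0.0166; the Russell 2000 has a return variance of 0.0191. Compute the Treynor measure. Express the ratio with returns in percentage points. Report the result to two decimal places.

β = Cov / Var = 0.0166 / 0.0191 = 0.8691
Treynor = (Rp − Rf) / β = (11.8% − 3.2%) / 0.8691 = 8.60 / 0.8691 = 9.8953

9.90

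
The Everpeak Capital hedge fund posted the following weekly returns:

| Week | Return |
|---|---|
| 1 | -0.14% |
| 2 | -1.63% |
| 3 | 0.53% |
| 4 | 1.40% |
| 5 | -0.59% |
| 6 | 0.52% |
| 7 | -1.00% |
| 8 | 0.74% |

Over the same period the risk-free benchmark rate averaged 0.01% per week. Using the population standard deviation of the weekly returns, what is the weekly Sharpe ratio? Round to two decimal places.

r̄ = (-0.14 − 1.63 + 0.53 + 1.4 − 0.59 + 0.52 − 1 + 0.74) / 8 = -0.0213%
Σ(r − r̄)² = (-0.14 − (-0.0213))² + (-1.63 − (-0.0213))² + (0.53 − (-0.0213))² + … = 7.0799
population σ = √(7.0799 / 8) = √0.8850 = 0.9407%
Sharpe = (r̄ − rf) / σ = (-0.0213 − 0.01) / 0.9407 = -0.0313 / 0.9407 = -0.0333

-0.03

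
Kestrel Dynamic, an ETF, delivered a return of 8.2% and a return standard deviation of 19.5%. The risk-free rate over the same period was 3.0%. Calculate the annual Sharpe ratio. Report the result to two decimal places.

Sharpe = (Rp − Rf) / σp = (8.2% − 3.0%) / 19.5% = 5.20% / 19.5% = 0.2667

0.27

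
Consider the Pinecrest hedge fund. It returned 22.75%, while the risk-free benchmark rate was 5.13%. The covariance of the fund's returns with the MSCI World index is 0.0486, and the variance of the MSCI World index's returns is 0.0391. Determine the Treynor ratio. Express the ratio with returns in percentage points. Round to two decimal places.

14.18

β = Cov / Var = 0.0486 / 0.0391 = 1.2430
Treynor = (Rp − Rf) / β = (22.75% − 5.13%) / 1.2430 = 17.62 / 1.2430 = 14.1754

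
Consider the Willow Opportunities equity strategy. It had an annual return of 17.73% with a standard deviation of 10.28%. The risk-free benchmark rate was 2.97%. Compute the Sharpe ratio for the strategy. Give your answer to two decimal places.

1.44

Sharpe = (Rp − Rf) / σp = (17.73% − 2.97%) / 10.28% = 14.76% / 10.28% = 1.4358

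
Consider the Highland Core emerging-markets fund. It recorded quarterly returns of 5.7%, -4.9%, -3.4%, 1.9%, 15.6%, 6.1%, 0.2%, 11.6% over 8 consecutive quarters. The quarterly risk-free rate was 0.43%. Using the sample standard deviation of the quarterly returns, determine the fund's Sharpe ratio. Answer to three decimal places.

0.517

r̄ = (5.7 − 4.9 − 3.4 + 1.9 + 15.6 + 6.1 + 0.2 + 11.6) / 8 = 4.1000%
Σ(r − r̄)² = (5.7 − 4.1000)² + (-4.9 − 4.1000)² + … = 352.3600
σ = √[352.3600 / 7] = 7.0949%
Sharpe = (r̄ − rf) / σ = (4.1000 − 0.43) / 7.0949 = 3.6700 / 7.0949 = 0.5173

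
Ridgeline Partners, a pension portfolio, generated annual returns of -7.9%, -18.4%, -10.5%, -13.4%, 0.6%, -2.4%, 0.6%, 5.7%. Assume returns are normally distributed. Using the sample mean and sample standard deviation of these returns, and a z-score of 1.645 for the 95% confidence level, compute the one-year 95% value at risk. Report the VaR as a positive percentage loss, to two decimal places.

19.17

μ = (-7.9 − 18.4 − 10.5 − 13.4 + 0.6 − 2.4 + 0.6 + 5.7) / 8 = -5.7125%
Σ(r − μ)² = (-7.9 − (-5.7125))² + (-18.4 − (-5.7125))² + … = 468.6888
sample σ = √(468.6888 / 7) = √66.9555 = 8.1826%
VaR = −(μ − z·σ) = −(-5.7125 − 1.645 × 8.1826) = −(-19.1729) = 19.1729%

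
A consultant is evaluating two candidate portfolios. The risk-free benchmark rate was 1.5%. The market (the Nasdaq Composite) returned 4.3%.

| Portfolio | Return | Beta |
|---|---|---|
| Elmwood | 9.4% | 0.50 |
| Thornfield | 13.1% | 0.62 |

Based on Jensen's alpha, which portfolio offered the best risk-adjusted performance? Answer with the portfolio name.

Thornfield

Elmwood: α = 9.4% − [1.5% + 0.50 × (4.3% − 1.5%)] = 6.500
Thornfield: α = 13.1% − [1.5% + 0.62 × (4.3% − 1.5%)] = 9.864
Highest: Thornfield (9.864).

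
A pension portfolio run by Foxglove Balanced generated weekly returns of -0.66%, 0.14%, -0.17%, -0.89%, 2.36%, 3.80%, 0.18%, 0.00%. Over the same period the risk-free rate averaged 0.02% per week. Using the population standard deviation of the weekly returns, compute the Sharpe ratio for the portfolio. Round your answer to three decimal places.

0.378

μ = (-0.66 + 0.14 − 0.17 − 0.89 + 2.36 + 3.8 + 0.18 + 0) / 8 = 0.5950%
Population σ = √[Σ(r − μ)² / 8] = √[18.4860 / 8] = √2.3108 = 1.5201%
Sharpe = (μ − rf) / σ = (0.5950 − 0.02) / 1.5201 = 0.5750 / 1.5201 = 0.3783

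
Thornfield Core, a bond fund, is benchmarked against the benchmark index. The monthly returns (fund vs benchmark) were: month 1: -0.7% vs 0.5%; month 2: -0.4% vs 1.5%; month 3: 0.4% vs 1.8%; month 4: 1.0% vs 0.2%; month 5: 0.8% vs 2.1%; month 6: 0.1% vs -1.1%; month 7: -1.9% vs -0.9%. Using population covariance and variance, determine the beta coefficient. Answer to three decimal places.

0.373

r̄p = -0.1000%,  r̄m = 0.5857%
Cov = Σ(rp − r̄p)(rm − r̄m) / 7 = 0.5229
Var(rm) = Σ(rm − r̄m)² / 7 = 1.4012
β = Cov / Var = 0.5229 / 1.4012 = 0.3732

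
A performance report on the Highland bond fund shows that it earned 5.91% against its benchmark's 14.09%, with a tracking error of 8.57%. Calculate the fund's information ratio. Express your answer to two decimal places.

-0.95

IR = (Rp − Rb) / TE = (5.91% − 14.09%) / 8.57% = -8.18% / 8.57% = -0.9545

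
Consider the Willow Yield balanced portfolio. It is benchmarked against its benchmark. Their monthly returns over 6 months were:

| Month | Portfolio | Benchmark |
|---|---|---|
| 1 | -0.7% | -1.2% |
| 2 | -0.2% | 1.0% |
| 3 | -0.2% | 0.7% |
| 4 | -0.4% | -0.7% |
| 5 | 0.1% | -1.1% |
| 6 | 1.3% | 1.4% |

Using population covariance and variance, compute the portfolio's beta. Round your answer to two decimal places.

r̄p = -0.0167%,  r̄m = 0.0167%
Cov = Σ(rp − r̄p)(rm − r̄m) / 6 = 0.4153
Var(rm) = Σ(rm − r̄m)² / 6 = 1.0981
β = Cov / Var = 0.4153 / 1.0981 = 0.3782

0.38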